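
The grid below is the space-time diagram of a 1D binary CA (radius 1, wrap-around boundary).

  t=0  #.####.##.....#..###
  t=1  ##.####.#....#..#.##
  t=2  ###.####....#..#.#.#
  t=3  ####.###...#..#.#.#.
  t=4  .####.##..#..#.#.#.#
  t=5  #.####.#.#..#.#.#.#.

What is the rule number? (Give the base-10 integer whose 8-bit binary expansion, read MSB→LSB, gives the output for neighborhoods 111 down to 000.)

226

  nb ###: next=#  (t=0,i=3, bit7=1)
  nb ##.: next=#  (t=0,i=0, bit6=1)
  nb #.#: next=#  (t=0,i=1, bit5=1)
  nb #..: next=.  (t=0,i=9, bit4=0)
  nb .##: next=.  (t=0,i=2, bit3=0)
  nb .#.: next=.  (t=0,i=14, bit2=0)
  nb ..#: next=#  (t=0,i=13, bit1=1)
  nb ...: next=.  (t=0,i=10, bit0=0)
  bits 11100010 = 226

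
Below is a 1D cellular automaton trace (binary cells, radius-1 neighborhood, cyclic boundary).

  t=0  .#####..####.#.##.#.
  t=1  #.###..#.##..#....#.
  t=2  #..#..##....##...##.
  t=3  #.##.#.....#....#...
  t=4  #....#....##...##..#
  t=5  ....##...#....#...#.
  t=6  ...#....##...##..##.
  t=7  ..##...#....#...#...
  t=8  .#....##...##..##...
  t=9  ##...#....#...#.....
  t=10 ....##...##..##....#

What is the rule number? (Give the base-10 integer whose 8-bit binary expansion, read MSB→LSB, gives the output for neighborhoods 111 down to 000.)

  ###|#  b7=1 t=0,i=2
  ##.|.  b6=0 t=0,i=5
  #.#|.  b5=0 t=0,i=12
  #..|.  b4=0 t=0,i=6
  .##|.  b3=0 t=0,i=1
  .#.|#  b2=1 t=0,i=13
  ..#|#  b1=1 t=0,i=0
  ...|.  b0=0 t=1,i=15
  bits 10000110 = 134

134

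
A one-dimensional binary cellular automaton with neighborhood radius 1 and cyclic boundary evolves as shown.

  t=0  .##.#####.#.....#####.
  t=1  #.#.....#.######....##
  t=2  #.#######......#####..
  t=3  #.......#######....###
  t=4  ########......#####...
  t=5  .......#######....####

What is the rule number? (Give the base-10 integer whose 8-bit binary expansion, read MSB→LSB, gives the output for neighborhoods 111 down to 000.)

  ###|.  b7=0 t=0,i=5
  ##.|#  b6=1 t=0,i=2
  #.#|.  b5=0 t=0,i=3
  #..|#  b4=1 t=0,i=11
  .##|.  b3=0 t=0,i=1
  .#.|#  b2=1 t=0,i=10
  ..#|#  b1=1 t=0,i=0
  ...|#  b0=1 t=0,i=12
  bits 01010111 = 87

87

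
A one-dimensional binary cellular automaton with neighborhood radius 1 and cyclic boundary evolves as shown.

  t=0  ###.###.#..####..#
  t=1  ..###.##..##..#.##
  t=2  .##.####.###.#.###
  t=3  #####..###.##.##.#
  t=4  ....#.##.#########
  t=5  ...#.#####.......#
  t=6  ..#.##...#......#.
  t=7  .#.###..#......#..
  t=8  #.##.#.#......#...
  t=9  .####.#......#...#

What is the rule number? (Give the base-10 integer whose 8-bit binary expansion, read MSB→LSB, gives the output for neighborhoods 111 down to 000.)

106

  nb ###: next=.  (t=0,i=0, bit7=0)
  nb ##.: next=#  (t=0,i=2, bit6=1)
  nb #.#: next=#  (t=0,i=3, bit5=1)
  nb #..: next=.  (t=0,i=9, bit4=0)
  nb .##: next=#  (t=0,i=4, bit3=1)
  nb .#.: next=.  (t=0,i=8, bit2=0)
  nb ..#: next=#  (t=0,i=10, bit1=1)
  nb ...: next=.  (t=4,i=1, bit0=0)
  bits 01101010 = 106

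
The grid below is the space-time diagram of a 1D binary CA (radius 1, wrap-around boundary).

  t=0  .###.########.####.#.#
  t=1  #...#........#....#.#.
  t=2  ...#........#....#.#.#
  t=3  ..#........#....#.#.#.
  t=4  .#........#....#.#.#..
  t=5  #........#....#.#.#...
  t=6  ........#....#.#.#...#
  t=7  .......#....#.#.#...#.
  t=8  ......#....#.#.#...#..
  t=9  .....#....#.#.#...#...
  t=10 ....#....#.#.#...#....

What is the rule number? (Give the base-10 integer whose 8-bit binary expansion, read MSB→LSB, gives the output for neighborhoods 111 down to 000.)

34

  ### -> .   bit 7 = 0  t=0,i=2
  ##. -> .   bit 6 = 0  t=0,i=3
  #.# -> #   bit 5 = 1  t=0,i=0
  #.. -> .   bit 4 = 0  t=1,i=1
  .## -> .   bit 3 = 0  t=0,i=1
  .#. -> .   bit 2 = 0  t=0,i=19
  ..# -> #   bit 1 = 1  t=1,i=3
  ... -> .   bit 0 = 0  t=1,i=2
  bits 00100010 = 34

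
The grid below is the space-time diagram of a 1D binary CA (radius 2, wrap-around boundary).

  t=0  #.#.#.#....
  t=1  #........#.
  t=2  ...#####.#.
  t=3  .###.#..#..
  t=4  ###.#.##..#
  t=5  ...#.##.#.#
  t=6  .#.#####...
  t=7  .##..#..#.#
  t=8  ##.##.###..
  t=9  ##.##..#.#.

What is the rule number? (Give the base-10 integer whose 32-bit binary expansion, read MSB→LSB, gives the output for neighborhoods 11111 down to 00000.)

  nb #####: next=#  (t=2,i=5, bit31=1)
  nb ####.: next=.  (t=2,i=6, bit30=0)
  nb ###.#: next=.  (t=2,i=7, bit29=0)
  nb ###..: next=.  (t=6,i=7, bit28=0)
  nb ##.##: next=.  (t=8,i=2, bit27=0)
  nb ##.#.: next=#  (t=2,i=8, bit26=1)
  nb ##..#: next=#  (t=4,i=8, bit25=1)
  nb ##...: next=#  (t=6,i=8, bit24=1)
  nb #.###: next=.  (t=6,i=3, bit23=0)
  nb #.##.: next=#  (t=4,i=6, bit22=1)
  nb #.#.#: next=.  (t=0,i=2, bit21=0)
  nb #.#..: next=.  (t=0,i=6, bit20=0)
  nb #..##: next=.  (t=4,i=9, bit19=0)
  nb #..#.: next=#  (t=3,i=7, bit18=1)
  nb #...#: next=#  (t=3,i=10, bit17=1)
  nb #....: next=.  (t=0,i=8, bit16=0)
  nb .####: next=.  (t=2,i=4, bit15=0)
  nb .###.: next=#  (t=3,i=2, bit14=1)
  nb .##.#: next=#  (t=5,i=6, bit13=1)
  nb .##..: next=.  (t=4,i=7, bit12=0)
  nb .#.##: next=#  (t=4,i=5, bit11=1)
  nb .#.#.: next=.  (t=0,i=1, bit10=0)
  nb .#..#: next=#  (t=3,i=6, bit9=1)
  nb .#...: next=.  (t=0,i=7, bit8=0)
  nb ..###: next=#  (t=2,i=3, bit7=1)
  nb ..##.: next=#  (t=8,i=0, bit6=1)
  nb ..#.#: next=#  (t=0,i=0, bit5=1)
  nb ..#..: next=.  (t=3,i=8, bit4=0)
  nb ...##: next=#  (t=2,i=2, bit3=1)
  nb ...#.: next=.  (t=0,i=10, bit2=0)
  nb ....#: next=#  (t=0,i=9, bit1=1)
  nb .....: next=#  (t=1,i=3, bit0=1)
  bits 10000111010001100110101011101011 = 2269539051

2269539051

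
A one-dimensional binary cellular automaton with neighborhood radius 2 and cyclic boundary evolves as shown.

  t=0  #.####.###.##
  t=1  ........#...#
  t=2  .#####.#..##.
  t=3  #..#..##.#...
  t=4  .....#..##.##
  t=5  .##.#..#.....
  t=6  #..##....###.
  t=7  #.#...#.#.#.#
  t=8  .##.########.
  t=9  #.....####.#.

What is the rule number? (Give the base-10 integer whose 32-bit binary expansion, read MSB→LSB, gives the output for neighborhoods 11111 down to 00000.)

  [31] ##### => #  t=2,i=3
  [30] ####. => .  t=0,i=4
  [29] ###.# => .  t=0,i=0
  [28] ###.. => #  t=8,i=11
  [27] ##.## => .  t=0,i=1
  [26] ##.#. => #  t=2,i=6
  [25] ##..# => .  t=2,i=12
  [24] ##... => .  t=4,i=0
  [23] #.### => .  t=0,i=2
  [22] #.##. => .  t=4,i=11
  [21] #.#.# => #  t=7,i=8
  [20] #.#.. => #  t=2,i=7
  [19] #..## => #  t=2,i=0
  [18] #..#. => .  t=3,i=2
  [17] #...# => #  t=1,i=10
  [16] #.... => #  t=1,i=1
  [15] .#### => .  t=0,i=3
  [14] .###. => #  t=0,i=8
  [13] .##.# => .  t=3,i=7
  [12] .##.. => .  t=2,i=11
  [11] .#.## => #  t=7,i=11
  [10] .#.#. => #  t=7,i=7
  [9] .#..# => .  t=2,i=8
  [8] .#... => .  t=1,i=0
  [7] ..### => .  t=2,i=1
  [6] ..##. => .  t=2,i=10
  [5] ..#.# => #  t=7,i=6
  [4] ..#.. => .  t=1,i=8
  [3] ...## => #  t=5,i=0
  [2] ...#. => #  t=1,i=7
  [1] ....# => .  t=1,i=6
  [0] ..... => #  t=1,i=2
  bits 10010100001110110100110000101101 = 2486914093

2486914093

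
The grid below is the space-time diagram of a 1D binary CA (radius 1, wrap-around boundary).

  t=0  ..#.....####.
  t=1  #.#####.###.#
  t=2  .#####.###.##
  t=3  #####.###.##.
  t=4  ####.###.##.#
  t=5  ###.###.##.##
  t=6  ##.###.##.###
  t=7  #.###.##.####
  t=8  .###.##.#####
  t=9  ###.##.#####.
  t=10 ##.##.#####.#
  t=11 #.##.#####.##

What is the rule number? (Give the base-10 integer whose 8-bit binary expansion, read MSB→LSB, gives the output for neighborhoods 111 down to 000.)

189

  ### -> #   bit 7 = 1  t=0,i=9
  ##. -> .   bit 6 = 0  t=0,i=11
  #.# -> #   bit 5 = 1  t=1,i=1
  #.. -> #   bit 4 = 1  t=0,i=3
  .## -> #   bit 3 = 1  t=0,i=8
  .#. -> #   bit 2 = 1  t=0,i=2
  ..# -> .   bit 1 = 0  t=0,i=1
  ... -> #   bit 0 = 1  t=0,i=0
  bits 10111101 = 189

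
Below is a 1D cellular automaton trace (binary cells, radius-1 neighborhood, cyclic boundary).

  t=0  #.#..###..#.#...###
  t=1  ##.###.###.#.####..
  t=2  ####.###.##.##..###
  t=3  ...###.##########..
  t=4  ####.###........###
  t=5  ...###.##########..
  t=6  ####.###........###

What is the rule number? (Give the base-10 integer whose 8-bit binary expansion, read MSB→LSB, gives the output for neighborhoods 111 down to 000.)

123

  nb ###: next=.  (t=0,i=6, bit7=0)
  nb ##.: next=#  (t=0,i=0, bit6=1)
  nb #.#: next=#  (t=0,i=1, bit5=1)
  nb #..: next=#  (t=0,i=3, bit4=1)
  nb .##: next=#  (t=0,i=5, bit3=1)
  nb .#.: next=.  (t=0,i=2, bit2=0)
  nb ..#: next=#  (t=0,i=4, bit1=1)
  nb ...: next=#  (t=0,i=14, bit0=1)
  bits 01111011 = 123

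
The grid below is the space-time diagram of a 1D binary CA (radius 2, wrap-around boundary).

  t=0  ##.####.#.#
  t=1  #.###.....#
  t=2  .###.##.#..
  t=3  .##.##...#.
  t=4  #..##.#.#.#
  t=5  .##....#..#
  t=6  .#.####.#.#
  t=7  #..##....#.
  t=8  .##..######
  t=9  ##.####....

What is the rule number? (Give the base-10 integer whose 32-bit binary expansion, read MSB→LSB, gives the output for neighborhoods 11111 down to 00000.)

197773222

  nb #####: next=.  (t=8,i=7, bit31=0)
  nb ####.: next=.  (t=0,i=5, bit30=0)
  nb ###.#: next=.  (t=0,i=1, bit29=0)
  nb ###..: next=.  (t=1,i=4, bit28=0)
  nb ##.##: next=#  (t=0,i=2, bit27=1)
  nb ##.#.: next=.  (t=0,i=7, bit26=0)
  nb ##..#: next=#  (t=4,i=1, bit25=1)
  nb ##...: next=#  (t=1,i=5, bit24=1)
  nb #.###: next=#  (t=0,i=3, bit23=1)
  nb #.##.: next=#  (t=2,i=5, bit22=1)
  nb #.#.#: next=.  (t=0,i=8, bit21=0)
  nb #.#..: next=.  (t=2,i=8, bit20=0)
  nb #..##: next=#  (t=3,i=0, bit19=1)
  nb #..#.: next=.  (t=5,i=9, bit18=0)
  nb #...#: next=.  (t=2,i=10, bit17=0)
  nb #....: next=#  (t=1,i=6, bit16=1)
  nb .####: next=#  (t=0,i=4, bit15=1)
  nb .###.: next=#  (t=0,i=0, bit14=1)
  nb .##.#: next=.  (t=1,i=0, bit13=0)
  nb .##..: next=.  (t=3,i=5, bit12=0)
  nb .#.##: next=.  (t=0,i=9, bit11=0)
  nb .#.#.: next=#  (t=4,i=7, bit10=1)
  nb .#..#: next=#  (t=3,i=10, bit9=1)
  nb .#...: next=#  (t=2,i=9, bit8=1)
  nb ..###: next=#  (t=2,i=1, bit7=1)
  nb ..##.: next=.  (t=1,i=10, bit6=0)
  nb ..#.#: next=#  (t=5,i=10, bit5=1)
  nb ..#..: next=.  (t=3,i=9, bit4=0)
  nb ...##: next=.  (t=1,i=9, bit3=0)
  nb ...#.: next=#  (t=3,i=8, bit2=1)
  nb ....#: next=#  (t=1,i=8, bit1=1)
  nb .....: next=.  (t=1,i=7, bit0=0)
  bits 00001011110010011100011110100110 = 197773222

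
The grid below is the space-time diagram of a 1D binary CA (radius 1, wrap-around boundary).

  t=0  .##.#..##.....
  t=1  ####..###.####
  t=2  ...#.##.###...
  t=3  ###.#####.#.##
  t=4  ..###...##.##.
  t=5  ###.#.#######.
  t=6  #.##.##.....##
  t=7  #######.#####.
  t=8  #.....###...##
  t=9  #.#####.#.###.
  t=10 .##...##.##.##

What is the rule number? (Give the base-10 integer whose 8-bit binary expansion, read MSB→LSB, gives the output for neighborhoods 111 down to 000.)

  ### -> .   bit 7 = 0  t=1,i=0
  ##. -> #   bit 6 = 1  t=0,i=2
  #.# -> #   bit 5 = 1  t=0,i=3
  #.. -> .   bit 4 = 0  t=0,i=5
  .## -> #   bit 3 = 1  t=0,i=1
  .#. -> .   bit 2 = 0  t=0,i=4
  ..# -> #   bit 1 = 1  t=0,i=0
  ... -> #   bit 0 = 1  t=0,i=10
  bits 01101011 = 107

107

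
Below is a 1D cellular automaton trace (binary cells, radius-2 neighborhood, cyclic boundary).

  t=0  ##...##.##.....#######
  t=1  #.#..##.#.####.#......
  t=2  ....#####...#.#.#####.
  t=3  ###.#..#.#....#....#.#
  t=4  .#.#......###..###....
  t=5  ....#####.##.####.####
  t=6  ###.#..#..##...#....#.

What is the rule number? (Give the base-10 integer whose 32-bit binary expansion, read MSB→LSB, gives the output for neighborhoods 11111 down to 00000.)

  #####|.  b31=0 t=0,i=17
  ####.|#  b30=1 t=0,i=0
  ###.#|.  b29=0 t=1,i=13
  ###..|.  b28=0 t=0,i=1
  ##.##|.  b27=0 t=0,i=7
  ##.#.|#  b26=1 t=1,i=7
  ##..#|#  b25=1 t=4,i=13
  ##...|#  b24=1 t=0,i=2
  #.###|.  b23=0 t=1,i=10
  #.##.|#  b22=1 t=0,i=8
  #.#.#|#  b21=1 t=1,i=8
  #.#..|.  b20=0 t=1,i=2
  #..##|#  b19=1 t=1,i=4
  #..#.|.  b18=0 t=3,i=6
  #...#|.  b17=0 t=0,i=3
  #....|#  b16=1 t=0,i=11
  .####|.  b15=0 t=0,i=16
  .###.|#  b14=1 t=4,i=11
  .##.#|#  b13=1 t=0,i=6
  .##..|.  b12=0 t=0,i=9
  .#.##|.  b11=0 t=1,i=9
  .#.#.|.  b10=0 t=1,i=1
  .#..#|.  b9=0 t=1,i=3
  .#...|#  b8=1 t=1,i=16
  ..###|#  b7=1 t=0,i=15
  ..##.|#  b6=1 t=0,i=5
  ..#.#|.  b5=0 t=1,i=0
  ..#..|.  b4=0 t=3,i=14
  ...##|.  b3=0 t=0,i=4
  ...#.|.  b2=0 t=1,i=21
  ....#|#  b1=1 t=0,i=13
  .....|#  b0=1 t=0,i=12
  bits 01000111011010010110000111000011 = 1198088643

1198088643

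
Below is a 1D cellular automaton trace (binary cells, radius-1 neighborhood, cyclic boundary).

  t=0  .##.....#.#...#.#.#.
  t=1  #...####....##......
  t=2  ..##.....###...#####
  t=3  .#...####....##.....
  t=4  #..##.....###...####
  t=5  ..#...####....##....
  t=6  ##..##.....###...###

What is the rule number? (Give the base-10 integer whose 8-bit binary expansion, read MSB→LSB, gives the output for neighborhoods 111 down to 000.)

  [7] ### => .  t=1,i=5
  [6] ##. => .  t=0,i=2
  [5] #.# => .  t=0,i=9
  [4] #.. => .  t=0,i=3
  [3] .## => .  t=0,i=1
  [2] .#. => .  t=0,i=8
  [1] ..# => #  t=0,i=0
  [0] ... => #  t=0,i=4
  bits 00000011 = 3

3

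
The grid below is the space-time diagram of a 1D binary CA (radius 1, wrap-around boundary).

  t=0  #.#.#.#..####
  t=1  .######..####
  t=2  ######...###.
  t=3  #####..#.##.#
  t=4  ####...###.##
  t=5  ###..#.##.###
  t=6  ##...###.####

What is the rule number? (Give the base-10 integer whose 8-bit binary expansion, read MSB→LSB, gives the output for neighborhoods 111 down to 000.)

173

  ### -> #   bit 7 = 1  t=0,i=10
  ##. -> .   bit 6 = 0  t=0,i=0
  #.# -> #   bit 5 = 1  t=0,i=1
  #.. -> .   bit 4 = 0  t=0,i=7
  .## -> #   bit 3 = 1  t=0,i=9
  .#. -> #   bit 2 = 1  t=0,i=2
  ..# -> .   bit 1 = 0  t=0,i=8
  ... -> #   bit 0 = 1  t=2,i=7
  bits 10101101 = 173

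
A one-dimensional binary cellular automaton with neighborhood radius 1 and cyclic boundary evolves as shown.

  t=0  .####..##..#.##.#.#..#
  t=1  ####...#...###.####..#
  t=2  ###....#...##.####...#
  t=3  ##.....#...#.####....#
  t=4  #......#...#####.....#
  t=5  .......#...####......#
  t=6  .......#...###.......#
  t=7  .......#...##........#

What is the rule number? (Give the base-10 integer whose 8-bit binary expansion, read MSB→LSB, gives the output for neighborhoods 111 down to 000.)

  ###|#  b7=1 t=0,i=2
  ##.|.  b6=0 t=0,i=4
  #.#|#  b5=1 t=0,i=0
  #..|.  b4=0 t=0,i=5
  .##|#  b3=1 t=0,i=1
  .#.|#  b2=1 t=0,i=11
  ..#|.  b1=0 t=0,i=6
  ...|.  b0=0 t=1,i=5
  bits 10101100 = 172

172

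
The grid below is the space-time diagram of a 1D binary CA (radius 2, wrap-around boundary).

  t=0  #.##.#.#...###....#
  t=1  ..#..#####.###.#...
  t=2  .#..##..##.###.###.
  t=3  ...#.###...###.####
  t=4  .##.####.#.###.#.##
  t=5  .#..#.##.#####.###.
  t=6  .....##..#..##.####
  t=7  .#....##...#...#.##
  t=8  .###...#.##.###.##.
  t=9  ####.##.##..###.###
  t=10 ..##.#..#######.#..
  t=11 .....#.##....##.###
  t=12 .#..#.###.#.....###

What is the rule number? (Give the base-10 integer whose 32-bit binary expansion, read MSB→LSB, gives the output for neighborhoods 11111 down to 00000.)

1929076100

  nb #####: next=.  (t=1,i=7, bit31=0)
  nb ####.: next=#  (t=1,i=8, bit30=1)
  nb ###.#: next=#  (t=1,i=9, bit29=1)
  nb ###..: next=#  (t=0,i=13, bit28=1)
  nb ##.##: next=.  (t=0,i=1, bit27=0)
  nb ##.#.: next=.  (t=0,i=4, bit26=0)
  nb ##..#: next=#  (t=2,i=6, bit25=1)
  nb ##...: next=.  (t=0,i=14, bit24=0)
  nb #.###: next=#  (t=1,i=11, bit23=1)
  nb #.##.: next=#  (t=0,i=2, bit22=1)
  nb #.#.#: next=#  (t=0,i=5, bit21=1)
  nb #.#..: next=#  (t=0,i=7, bit20=1)
  nb #..##: next=#  (t=1,i=4, bit19=1)
  nb #..#.: next=.  (t=2,i=0, bit18=0)
  nb #...#: next=#  (t=0,i=9, bit17=1)
  nb #....: next=#  (t=0,i=15, bit16=1)
  nb .####: next=.  (t=1,i=6, bit15=0)
  nb .###.: next=#  (t=0,i=12, bit14=1)
  nb .##.#: next=.  (t=0,i=0, bit13=0)
  nb .##..: next=#  (t=2,i=5, bit12=1)
  nb .#.##: next=#  (t=3,i=4, bit11=1)
  nb .#.#.: next=#  (t=0,i=6, bit10=1)
  nb .#..#: next=.  (t=1,i=3, bit9=0)
  nb .#...: next=#  (t=0,i=8, bit8=1)
  nb ..###: next=#  (t=0,i=11, bit7=1)
  nb ..##.: next=.  (t=0,i=18, bit6=0)
  nb ..#.#: next=.  (t=3,i=3, bit5=0)
  nb ..#..: next=.  (t=1,i=2, bit4=0)
  nb ...##: next=.  (t=0,i=10, bit3=0)
  nb ...#.: next=#  (t=1,i=1, bit2=1)
  nb ....#: next=.  (t=0,i=16, bit1=0)
  nb .....: next=.  (t=1,i=18, bit0=0)
  bits 01110010111110110101110110000100 = 1929076100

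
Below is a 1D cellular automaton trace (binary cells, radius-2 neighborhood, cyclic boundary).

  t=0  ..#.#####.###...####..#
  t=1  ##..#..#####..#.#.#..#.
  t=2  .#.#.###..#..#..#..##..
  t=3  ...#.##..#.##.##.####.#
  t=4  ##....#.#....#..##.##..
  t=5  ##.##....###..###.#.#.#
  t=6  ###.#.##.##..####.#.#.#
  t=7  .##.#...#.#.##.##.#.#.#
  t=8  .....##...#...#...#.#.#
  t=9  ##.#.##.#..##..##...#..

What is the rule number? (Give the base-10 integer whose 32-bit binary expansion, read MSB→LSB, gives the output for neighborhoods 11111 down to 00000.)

  nb #####: next=.  (t=0,i=6, bit31=0)
  nb ####.: next=#  (t=0,i=7, bit30=1)
  nb ###.#: next=#  (t=0,i=8, bit29=1)
  nb ###..: next=.  (t=0,i=12, bit28=0)
  nb ##.##: next=#  (t=0,i=9, bit27=1)
  nb ##.#.: next=.  (t=3,i=21, bit26=0)
  nb ##..#: next=.  (t=0,i=20, bit25=0)
  nb ##...: next=.  (t=0,i=13, bit24=0)
  nb #.###: next=#  (t=0,i=4, bit23=1)
  nb #.##.: next=.  (t=1,i=0, bit22=0)
  nb #.#.#: next=#  (t=1,i=16, bit21=1)
  nb #.#..: next=.  (t=1,i=18, bit20=0)
  nb #..##: next=#  (t=1,i=6, bit19=1)
  nb #..#.: next=#  (t=0,i=1, bit18=1)
  nb #...#: next=#  (t=0,i=14, bit17=1)
  nb #....: next=#  (t=4,i=3, bit16=1)
  nb .####: next=.  (t=0,i=5, bit15=0)
  nb .###.: next=#  (t=0,i=11, bit14=1)
  nb .##.#: next=.  (t=3,i=12, bit13=0)
  nb .##..: next=#  (t=1,i=1, bit12=1)
  nb .#.##: next=.  (t=0,i=3, bit11=0)
  nb .#.#.: next=.  (t=1,i=15, bit10=0)
  nb .#..#: next=#  (t=0,i=0, bit9=1)
  nb .#...: next=#  (t=3,i=0, bit8=1)
  nb ..###: next=#  (t=0,i=16, bit7=1)
  nb ..##.: next=#  (t=2,i=19, bit6=1)
  nb ..#.#: next=.  (t=0,i=2, bit5=0)
  nb ..#..: next=.  (t=0,i=22, bit4=0)
  nb ...##: next=.  (t=0,i=15, bit3=0)
  nb ...#.: next=.  (t=2,i=0, bit2=0)
  nb ....#: next=#  (t=4,i=4, bit1=1)
  nb .....: next=.  (t=8,i=2, bit0=0)
  bits 01101000101011110101001111000010 = 1756320706

1756320706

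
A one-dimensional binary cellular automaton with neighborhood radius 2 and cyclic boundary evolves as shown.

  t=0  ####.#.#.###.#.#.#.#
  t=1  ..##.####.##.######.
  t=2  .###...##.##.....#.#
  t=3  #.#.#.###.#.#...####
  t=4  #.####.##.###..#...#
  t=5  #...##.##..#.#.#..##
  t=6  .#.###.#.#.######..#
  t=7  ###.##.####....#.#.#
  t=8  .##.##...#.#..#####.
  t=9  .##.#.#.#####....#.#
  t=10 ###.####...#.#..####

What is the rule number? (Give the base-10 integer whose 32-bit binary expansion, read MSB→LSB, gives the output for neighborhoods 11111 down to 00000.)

1668312700

  #####|.  b31=0 t=0,i=1
  ####.|#  b30=1 t=0,i=2
  ###.#|#  b29=1 t=0,i=3
  ###..|.  b28=0 t=1,i=18
  ##.##|.  b27=0 t=1,i=4
  ##.#.|.  b26=0 t=0,i=4
  ##..#|#  b25=1 t=4,i=13
  ##...|#  b24=1 t=1,i=19
  #.###|.  b23=0 t=0,i=9
  #.##.|#  b22=1 t=1,i=10
  #.#.#|#  b21=1 t=0,i=5
  #.#..|#  b20=1 t=3,i=12
  #..##|.  b19=0 t=5,i=17
  #..#.|.  b18=0 t=4,i=14
  #...#|.  b17=0 t=1,i=0
  #....|.  b16=0 t=2,i=13
  .####|.  b15=0 t=0,i=0
  .###.|#  b14=1 t=0,i=10
  .##.#|#  b13=1 t=1,i=3
  .##..|.  b12=0 t=2,i=11
  .#.##|#  b11=1 t=0,i=8
  .#.#.|#  b10=1 t=0,i=6
  .#..#|#  b9=1 t=5,i=16
  .#...|.  b8=0 t=3,i=13
  ..###|.  b7=0 t=3,i=16
  ..##.|#  b6=1 t=1,i=2
  ..#.#|#  b5=1 t=2,i=17
  ..#..|#  b4=1 t=4,i=15
  ...##|#  b3=1 t=1,i=1
  ...#.|#  b2=1 t=2,i=16
  ....#|.  b1=0 t=2,i=15
  .....|.  b0=0 t=2,i=14
  bits 01100011011100000110111001111100 = 1668312700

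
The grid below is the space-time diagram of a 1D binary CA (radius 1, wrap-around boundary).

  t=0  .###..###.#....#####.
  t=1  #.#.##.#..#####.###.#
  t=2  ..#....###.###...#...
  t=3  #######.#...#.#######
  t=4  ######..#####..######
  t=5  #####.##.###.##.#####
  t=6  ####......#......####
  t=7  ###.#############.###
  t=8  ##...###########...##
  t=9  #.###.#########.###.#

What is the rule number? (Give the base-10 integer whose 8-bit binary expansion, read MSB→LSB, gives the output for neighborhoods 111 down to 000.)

151

  nb ###: next=#  (t=0,i=2, bit7=1)
  nb ##.: next=.  (t=0,i=3, bit6=0)
  nb #.#: next=.  (t=0,i=9, bit5=0)
  nb #..: next=#  (t=0,i=4, bit4=1)
  nb .##: next=.  (t=0,i=1, bit3=0)
  nb .#.: next=#  (t=0,i=10, bit2=1)
  nb ..#: next=#  (t=0,i=0, bit1=1)
  nb ...: next=#  (t=0,i=12, bit0=1)
  bits 10010111 = 151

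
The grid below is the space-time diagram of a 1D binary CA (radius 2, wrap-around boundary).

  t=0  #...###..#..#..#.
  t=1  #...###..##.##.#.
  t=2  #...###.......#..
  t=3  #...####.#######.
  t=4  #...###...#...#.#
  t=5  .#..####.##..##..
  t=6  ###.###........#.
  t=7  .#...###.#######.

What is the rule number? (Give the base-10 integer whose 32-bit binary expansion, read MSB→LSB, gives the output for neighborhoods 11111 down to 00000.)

  ##### -> .   bit 31 = 0  t=3,i=11
  ####. -> #   bit 30 = 1  t=3,i=6
  ###.# -> .   bit 29 = 0  t=3,i=7
  ###.. -> #   bit 28 = 1  t=0,i=6
  ##.## -> .   bit 27 = 0  t=1,i=11
  ##.#. -> #   bit 26 = 1  t=1,i=14
  ##..# -> .   bit 25 = 0  t=0,i=7
  ##... -> #   bit 24 = 1  t=2,i=7
  #.### -> .   bit 23 = 0  t=3,i=9
  #.##. -> .   bit 22 = 0  t=1,i=12
  #.#.# -> .   bit 21 = 0  t=1,i=15
  #.#.. -> #   bit 20 = 1  t=0,i=0
  #..## -> .   bit 19 = 0  t=1,i=8
  #..#. -> .   bit 18 = 0  t=0,i=8
  #...# -> .   bit 17 = 0  t=0,i=2
  #.... -> .   bit 16 = 0  t=2,i=8
  .#### -> #   bit 15 = 1  t=3,i=5
  .###. -> #   bit 14 = 1  t=0,i=5
  .##.# -> .   bit 13 = 0  t=1,i=10
  .##.. -> .   bit 12 = 0  t=4,i=0
  .#.## -> .   bit 11 = 0  t=4,i=15
  .#.#. -> .   bit 10 = 0  t=0,i=16
  .#..# -> #   bit 9 = 1  t=0,i=10
  .#... -> .   bit 8 = 0  t=0,i=1
  ..### -> #   bit 7 = 1  t=0,i=4
  ..##. -> .   bit 6 = 0  t=1,i=9
  ..#.# -> #   bit 5 = 1  t=0,i=15
  ..#.. -> #   bit 4 = 1  t=0,i=9
  ...## -> .   bit 3 = 0  t=0,i=3
  ...#. -> #   bit 2 = 1  t=2,i=13
  ....# -> #   bit 1 = 1  t=2,i=12
  ..... -> #   bit 0 = 1  t=2,i=9
  bits 01010101000100001100001010110111 = 1427161783

1427161783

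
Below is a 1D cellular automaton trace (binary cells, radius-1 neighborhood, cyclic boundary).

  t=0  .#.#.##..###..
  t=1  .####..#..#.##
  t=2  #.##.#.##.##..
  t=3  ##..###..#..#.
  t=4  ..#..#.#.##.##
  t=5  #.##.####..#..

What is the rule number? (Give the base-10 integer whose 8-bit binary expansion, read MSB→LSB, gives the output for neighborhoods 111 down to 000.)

  ### -> #   bit 7 = 1  t=0,i=10
  ##. -> .   bit 6 = 0  t=0,i=6
  #.# -> #   bit 5 = 1  t=0,i=2
  #.. -> #   bit 4 = 1  t=0,i=7
  .## -> .   bit 3 = 0  t=0,i=5
  .#. -> #   bit 2 = 1  t=0,i=1
  ..# -> .   bit 1 = 0  t=0,i=0
  ... -> #   bit 0 = 1  t=0,i=13
  bits 10110101 = 181

181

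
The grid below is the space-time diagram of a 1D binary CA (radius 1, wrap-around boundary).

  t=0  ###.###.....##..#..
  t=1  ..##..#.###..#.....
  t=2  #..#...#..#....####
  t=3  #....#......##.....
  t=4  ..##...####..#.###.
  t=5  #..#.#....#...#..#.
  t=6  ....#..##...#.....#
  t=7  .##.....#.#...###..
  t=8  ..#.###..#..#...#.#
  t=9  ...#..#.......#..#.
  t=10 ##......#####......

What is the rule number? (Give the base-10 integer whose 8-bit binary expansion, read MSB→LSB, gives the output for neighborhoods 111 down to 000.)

  ###|.  b7=0 t=0,i=1
  ##.|#  b6=1 t=0,i=2
  #.#|#  b5=1 t=0,i=3
  #..|.  b4=0 t=0,i=7
  .##|.  b3=0 t=0,i=0
  .#.|.  b2=0 t=0,i=16
  ..#|.  b1=0 t=0,i=11
  ...|#  b0=1 t=0,i=8
  bits 01100001 = 97

97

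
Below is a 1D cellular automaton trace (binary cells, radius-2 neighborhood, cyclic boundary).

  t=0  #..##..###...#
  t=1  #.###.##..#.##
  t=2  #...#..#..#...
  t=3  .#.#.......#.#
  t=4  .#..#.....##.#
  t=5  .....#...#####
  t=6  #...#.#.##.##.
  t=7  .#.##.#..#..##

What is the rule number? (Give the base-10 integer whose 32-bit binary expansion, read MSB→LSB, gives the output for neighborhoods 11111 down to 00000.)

  #####|#  b31=1 t=5,i=11
  ####.|#  b30=1 t=5,i=12
  ###.#|#  b29=1 t=1,i=0
  ###..|.  b28=0 t=0,i=9
  ##.##|.  b27=0 t=1,i=1
  ##.#.|#  b26=1 t=4,i=12
  ##..#|.  b25=0 t=0,i=1
  ##...|#  b24=1 t=0,i=10
  #.###|.  b23=0 t=1,i=2
  #.##.|.  b22=0 t=1,i=6
  #.#.#|#  b21=1 t=3,i=1
  #.#..|.  b20=0 t=3,i=3
  #..##|#  b19=1 t=0,i=2
  #..#.|.  b18=0 t=1,i=9
  #...#|.  b17=0 t=0,i=11
  #....|.  b16=0 t=3,i=5
  .####|.  b15=0 t=5,i=10
  .###.|.  b14=0 t=0,i=8
  .##.#|#  b13=1 t=4,i=11
  .##..|#  b12=1 t=0,i=0
  .#.##|.  b11=0 t=1,i=11
  .#.#.|.  b10=0 t=3,i=0
  .#..#|.  b9=0 t=2,i=5
  .#...|#  b8=1 t=2,i=1
  ..###|#  b7=1 t=0,i=7
  ..##.|#  b6=1 t=0,i=3
  ..#.#|#  b5=1 t=1,i=10
  ..#..|.  b4=0 t=2,i=0
  ...##|#  b3=1 t=0,i=12
  ...#.|#  b2=1 t=2,i=3
  ....#|.  b1=0 t=3,i=9
  .....|.  b0=0 t=3,i=6
  bits 11100101001010000011000111101100 = 3844616684

3844616684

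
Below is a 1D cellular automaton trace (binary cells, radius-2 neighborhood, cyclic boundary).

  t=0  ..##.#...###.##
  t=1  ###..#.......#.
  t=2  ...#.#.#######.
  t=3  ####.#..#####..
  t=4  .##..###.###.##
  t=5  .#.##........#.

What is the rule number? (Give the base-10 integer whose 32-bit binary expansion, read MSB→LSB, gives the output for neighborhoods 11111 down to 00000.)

  ##### -> #   bit 31 = 1  t=2,i=9
  ####. -> #   bit 30 = 1  t=2,i=12
  ###.# -> .   bit 29 = 0  t=0,i=11
  ###.. -> .   bit 28 = 0  t=1,i=2
  ##.## -> .   bit 27 = 0  t=0,i=12
  ##.#. -> .   bit 26 = 0  t=0,i=4
  ##..# -> #   bit 25 = 1  t=0,i=0
  ##... -> .   bit 24 = 0  t=2,i=14
  #.### -> .   bit 23 = 0  t=1,i=0
  #.##. -> #   bit 22 = 1  t=0,i=13
  #.#.# -> #   bit 21 = 1  t=2,i=5
  #.#.. -> #   bit 20 = 1  t=0,i=5
  #..## -> #   bit 19 = 1  t=0,i=1
  #..#. -> .   bit 18 = 0  t=1,i=4
  #...# -> .   bit 17 = 0  t=0,i=7
  #.... -> #   bit 16 = 1  t=1,i=7
  .#### -> #   bit 15 = 1  t=2,i=8
  .###. -> .   bit 14 = 0  t=0,i=10
  .##.# -> .   bit 13 = 0  t=0,i=3
  .##.. -> .   bit 12 = 0  t=0,i=14
  .#.## -> .   bit 11 = 0  t=1,i=14
  .#.#. -> .   bit 10 = 0  t=2,i=4
  .#..# -> #   bit 9 = 1  t=3,i=6
  .#... -> .   bit 8 = 0  t=0,i=6
  ..### -> .   bit 7 = 0  t=0,i=9
  ..##. -> #   bit 6 = 1  t=0,i=2
  ..#.# -> #   bit 5 = 1  t=1,i=13
  ..#.. -> #   bit 4 = 1  t=1,i=5
  ...## -> .   bit 3 = 0  t=0,i=8
  ...#. -> #   bit 2 = 1  t=1,i=12
  ....# -> #   bit 1 = 1  t=1,i=11
  ..... -> #   bit 0 = 1  t=1,i=8
  bits 11000010011110011000001001110111 = 3262743159

3262743159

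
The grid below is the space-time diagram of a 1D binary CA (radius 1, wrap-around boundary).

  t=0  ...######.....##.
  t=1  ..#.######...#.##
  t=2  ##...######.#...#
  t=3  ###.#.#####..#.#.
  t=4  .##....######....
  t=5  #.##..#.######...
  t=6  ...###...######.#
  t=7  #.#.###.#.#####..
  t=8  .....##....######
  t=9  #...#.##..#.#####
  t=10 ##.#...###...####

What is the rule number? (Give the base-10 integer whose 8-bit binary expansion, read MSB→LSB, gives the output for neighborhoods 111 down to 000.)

  nb ###: next=#  (t=0,i=4, bit7=1)
  nb ##.: next=#  (t=0,i=8, bit6=1)
  nb #.#: next=.  (t=1,i=3, bit5=0)
  nb #..: next=#  (t=0,i=9, bit4=1)
  nb .##: next=.  (t=0,i=3, bit3=0)
  nb .#.: next=.  (t=1,i=2, bit2=0)
  nb ..#: next=#  (t=0,i=2, bit1=1)
  nb ...: next=.  (t=0,i=0, bit0=0)
  bits 11010010 = 210

210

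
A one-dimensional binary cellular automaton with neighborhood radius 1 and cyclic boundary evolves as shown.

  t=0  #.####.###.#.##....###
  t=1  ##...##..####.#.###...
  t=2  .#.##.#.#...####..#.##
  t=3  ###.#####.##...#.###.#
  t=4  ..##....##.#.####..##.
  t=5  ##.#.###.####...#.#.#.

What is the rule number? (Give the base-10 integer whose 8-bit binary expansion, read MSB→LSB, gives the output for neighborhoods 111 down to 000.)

  ### -> .   bit 7 = 0  t=0,i=3
  ##. -> #   bit 6 = 1  t=0,i=0
  #.# -> #   bit 5 = 1  t=0,i=1
  #.. -> .   bit 4 = 0  t=0,i=15
  .## -> .   bit 3 = 0  t=0,i=2
  .#. -> #   bit 2 = 1  t=0,i=11
  ..# -> #   bit 1 = 1  t=0,i=18
  ... -> #   bit 0 = 1  t=0,i=16
  bits 01100111 = 103

103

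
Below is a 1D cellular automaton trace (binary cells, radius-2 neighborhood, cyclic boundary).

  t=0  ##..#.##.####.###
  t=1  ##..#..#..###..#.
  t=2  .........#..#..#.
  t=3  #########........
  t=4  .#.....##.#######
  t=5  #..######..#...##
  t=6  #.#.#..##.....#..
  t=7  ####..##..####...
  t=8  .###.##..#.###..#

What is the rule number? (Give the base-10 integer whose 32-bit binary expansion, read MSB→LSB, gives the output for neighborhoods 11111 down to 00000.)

  [31] ##### => .  t=0,i=16
  [30] ####. => #  t=0,i=0
  [29] ###.# => #  t=0,i=12
  [28] ###.. => #  t=0,i=1
  [27] ##.## => .  t=0,i=8
  [26] ##.#. => #  t=4,i=0
  [25] ##..# => .  t=0,i=2
  [24] ##... => .  t=3,i=9
  [23] #.### => .  t=0,i=9
  [22] #.##. => .  t=0,i=6
  [21] #.#.# => #  t=6,i=2
  [20] #.#.. => .  t=4,i=1
  [19] #..## => #  t=1,i=9
  [18] #..#. => .  t=0,i=3
  [17] #...# => .  t=5,i=13
  [16] #.... => #  t=2,i=0
  [15] .#### => #  t=0,i=10
  [14] .###. => .  t=1,i=11
  [13] .##.# => #  t=0,i=7
  [12] .##.. => .  t=1,i=1
  [11] .#.## => .  t=0,i=5
  [10] .#.#. => #  t=6,i=1
  [9] .#..# => .  t=1,i=5
  [8] .#... => .  t=2,i=16
  [7] ..### => .  t=1,i=10
  [6] ..##. => #  t=4,i=7
  [5] ..#.# => #  t=0,i=4
  [4] ..#.. => .  t=1,i=4
  [3] ...## => #  t=3,i=16
  [2] ...#. => #  t=2,i=8
  [1] ....# => #  t=2,i=7
  [0] ..... => #  t=2,i=1
  bits 01110100001010011010010001101111 = 1948886127

1948886127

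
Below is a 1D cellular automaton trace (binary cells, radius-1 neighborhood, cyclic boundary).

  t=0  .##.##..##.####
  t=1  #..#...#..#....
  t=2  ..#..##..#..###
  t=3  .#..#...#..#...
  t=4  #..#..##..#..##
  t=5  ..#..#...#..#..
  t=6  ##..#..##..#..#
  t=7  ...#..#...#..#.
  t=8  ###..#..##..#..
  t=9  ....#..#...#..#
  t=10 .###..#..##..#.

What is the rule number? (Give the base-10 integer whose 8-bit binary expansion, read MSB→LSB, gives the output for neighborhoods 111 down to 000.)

  [7] ### => .  t=0,i=12
  [6] ##. => .  t=0,i=2
  [5] #.# => #  t=0,i=0
  [4] #.. => .  t=0,i=6
  [3] .## => .  t=0,i=1
  [2] .#. => .  t=1,i=0
  [1] ..# => #  t=0,i=7
  [0] ... => #  t=1,i=5
  bits 00100011 = 35

35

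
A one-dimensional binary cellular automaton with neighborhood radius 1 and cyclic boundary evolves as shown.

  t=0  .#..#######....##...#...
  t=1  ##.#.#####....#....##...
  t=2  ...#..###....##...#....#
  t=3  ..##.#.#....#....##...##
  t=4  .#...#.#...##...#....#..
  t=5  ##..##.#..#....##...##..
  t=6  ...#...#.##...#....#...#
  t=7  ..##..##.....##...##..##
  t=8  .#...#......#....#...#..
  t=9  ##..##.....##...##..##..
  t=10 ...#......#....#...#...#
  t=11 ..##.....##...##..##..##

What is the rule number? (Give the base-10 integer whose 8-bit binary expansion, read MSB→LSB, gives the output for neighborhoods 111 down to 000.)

134

  ### -> #   bit 7 = 1  t=0,i=5
  ##. -> .   bit 6 = 0  t=0,i=10
  #.# -> .   bit 5 = 0  t=1,i=2
  #.. -> .   bit 4 = 0  t=0,i=2
  .## -> .   bit 3 = 0  t=0,i=4
  .#. -> #   bit 2 = 1  t=0,i=1
  ..# -> #   bit 1 = 1  t=0,i=0
  ... -> .   bit 0 = 0  t=0,i=12
  bits 10000110 = 134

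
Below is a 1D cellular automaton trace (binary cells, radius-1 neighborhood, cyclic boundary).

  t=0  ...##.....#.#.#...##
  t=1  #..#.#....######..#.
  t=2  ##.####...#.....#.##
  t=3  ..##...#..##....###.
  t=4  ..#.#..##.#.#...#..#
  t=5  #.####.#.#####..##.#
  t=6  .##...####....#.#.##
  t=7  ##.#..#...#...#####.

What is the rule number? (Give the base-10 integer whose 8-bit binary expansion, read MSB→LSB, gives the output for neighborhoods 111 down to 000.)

60

  nb ###: next=.  (t=1,i=11, bit7=0)
  nb ##.: next=.  (t=0,i=4, bit6=0)
  nb #.#: next=#  (t=0,i=11, bit5=1)
  nb #..: next=#  (t=0,i=0, bit4=1)
  nb .##: next=#  (t=0,i=3, bit3=1)
  nb .#.: next=#  (t=0,i=10, bit2=1)
  nb ..#: next=.  (t=0,i=2, bit1=0)
  nb ...: next=.  (t=0,i=1, bit0=0)
  bits 00111100 = 60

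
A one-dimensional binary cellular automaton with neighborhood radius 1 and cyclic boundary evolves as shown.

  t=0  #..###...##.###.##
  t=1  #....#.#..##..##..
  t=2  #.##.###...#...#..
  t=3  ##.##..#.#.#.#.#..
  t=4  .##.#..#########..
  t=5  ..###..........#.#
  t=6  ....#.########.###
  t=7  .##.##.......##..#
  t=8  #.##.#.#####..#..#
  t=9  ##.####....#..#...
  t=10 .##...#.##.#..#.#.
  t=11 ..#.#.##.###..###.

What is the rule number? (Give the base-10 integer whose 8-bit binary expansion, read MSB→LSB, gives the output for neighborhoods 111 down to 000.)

  ###|.  b7=0 t=0,i=4
  ##.|#  b6=1 t=0,i=0
  #.#|#  b5=1 t=0,i=11
  #..|.  b4=0 t=0,i=1
  .##|.  b3=0 t=0,i=3
  .#.|#  b2=1 t=1,i=0
  ..#|.  b1=0 t=0,i=2
  ...|#  b0=1 t=0,i=7
  bits 01100101 = 101

101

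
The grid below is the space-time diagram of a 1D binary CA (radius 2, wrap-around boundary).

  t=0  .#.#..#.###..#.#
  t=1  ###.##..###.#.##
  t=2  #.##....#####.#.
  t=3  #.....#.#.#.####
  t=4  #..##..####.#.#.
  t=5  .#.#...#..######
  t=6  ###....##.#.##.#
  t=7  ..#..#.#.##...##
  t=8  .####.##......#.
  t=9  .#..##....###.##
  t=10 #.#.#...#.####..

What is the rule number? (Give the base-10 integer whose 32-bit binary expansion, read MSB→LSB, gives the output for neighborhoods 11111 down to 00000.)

3164882643

  #####|#  b31=1 t=1,i=0
  ####.|.  b30=0 t=1,i=1
  ###.#|#  b29=1 t=1,i=2
  ###..|#  b28=1 t=0,i=10
  ##.##|#  b27=1 t=1,i=3
  ##.#.|#  b26=1 t=1,i=11
  ##..#|.  b25=0 t=0,i=11
  ##...|.  b24=0 t=2,i=4
  #.###|#  b23=1 t=0,i=8
  #.##.|.  b22=0 t=1,i=4
  #.#.#|#  b21=1 t=0,i=1
  #.#..|.  b20=0 t=0,i=3
  #..##|.  b19=0 t=1,i=7
  #..#.|#  b18=1 t=0,i=5
  #...#|.  b17=0 t=5,i=5
  #....|.  b16=0 t=2,i=5
  .####|.  b15=0 t=1,i=15
  .###.|#  b14=1 t=0,i=9
  .##.#|.  b13=0 t=6,i=8
  .##..|.  b12=0 t=1,i=5
  .#.##|.  b11=0 t=0,i=7
  .#.#.|#  b10=1 t=0,i=0
  .#..#|#  b9=1 t=0,i=4
  .#...|.  b8=0 t=5,i=4
  ..###|#  b7=1 t=1,i=8
  ..##.|#  b6=1 t=4,i=3
  ..#.#|.  b5=0 t=0,i=6
  ..#..|#  b4=1 t=5,i=7
  ...##|.  b3=0 t=2,i=7
  ...#.|.  b2=0 t=3,i=5
  ....#|#  b1=1 t=2,i=6
  .....|#  b0=1 t=3,i=3
  bits 10111100101001000100011011010011 = 3164882643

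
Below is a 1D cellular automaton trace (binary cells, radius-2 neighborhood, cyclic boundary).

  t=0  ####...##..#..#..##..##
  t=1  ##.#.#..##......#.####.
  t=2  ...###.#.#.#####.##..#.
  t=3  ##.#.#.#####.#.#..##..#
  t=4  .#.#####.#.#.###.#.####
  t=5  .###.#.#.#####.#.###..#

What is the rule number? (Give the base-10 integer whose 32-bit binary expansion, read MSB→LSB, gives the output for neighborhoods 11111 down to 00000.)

2998607239

  nb #####: next=#  (t=0,i=0, bit31=1)
  nb ####.: next=.  (t=0,i=2, bit30=0)
  nb ###.#: next=#  (t=1,i=21, bit29=1)
  nb ###..: next=#  (t=0,i=3, bit28=1)
  nb ##.##: next=.  (t=1,i=22, bit27=0)
  nb ##.#.: next=.  (t=1,i=2, bit26=0)
  nb ##..#: next=#  (t=0,i=9, bit25=1)
  nb ##...: next=.  (t=0,i=4, bit24=0)
  nb #.###: next=#  (t=1,i=18, bit23=1)
  nb #.##.: next=.  (t=1,i=0, bit22=0)
  nb #.#.#: next=#  (t=1,i=3, bit21=1)
  nb #.#..: next=#  (t=1,i=5, bit20=1)
  nb #..##: next=#  (t=0,i=16, bit19=1)
  nb #..#.: next=.  (t=0,i=10, bit18=0)
  nb #...#: next=#  (t=0,i=5, bit17=1)
  nb #....: next=#  (t=1,i=11, bit16=1)
  nb .####: next=.  (t=0,i=22, bit15=0)
  nb .###.: next=.  (t=2,i=4, bit14=0)
  nb .##.#: next=.  (t=1,i=1, bit13=0)
  nb .##..: next=#  (t=0,i=8, bit12=1)
  nb .#.##: next=#  (t=1,i=17, bit11=1)
  nb .#.#.: next=#  (t=1,i=4, bit10=1)
  nb .#..#: next=.  (t=0,i=12, bit9=0)
  nb .#...: next=#  (t=2,i=22, bit8=1)
  nb ..###: next=#  (t=0,i=21, bit7=1)
  nb ..##.: next=.  (t=0,i=7, bit6=0)
  nb ..#.#: next=.  (t=1,i=16, bit5=0)
  nb ..#..: next=.  (t=0,i=11, bit4=0)
  nb ...##: next=.  (t=0,i=6, bit3=0)
  nb ...#.: next=#  (t=1,i=15, bit2=1)
  nb ....#: next=#  (t=1,i=14, bit1=1)
  nb .....: next=#  (t=1,i=12, bit0=1)
  bits 10110010101110110001110110000111 = 2998607239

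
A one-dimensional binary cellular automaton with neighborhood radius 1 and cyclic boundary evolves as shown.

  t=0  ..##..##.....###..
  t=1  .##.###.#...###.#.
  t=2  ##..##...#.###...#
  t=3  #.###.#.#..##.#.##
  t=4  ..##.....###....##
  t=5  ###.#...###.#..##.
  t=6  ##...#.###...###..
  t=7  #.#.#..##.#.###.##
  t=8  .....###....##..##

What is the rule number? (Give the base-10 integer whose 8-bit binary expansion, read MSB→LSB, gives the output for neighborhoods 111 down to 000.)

154

  ###|#  b7=1 t=0,i=14
  ##.|.  b6=0 t=0,i=3
  #.#|.  b5=0 t=1,i=3
  #..|#  b4=1 t=0,i=4
  .##|#  b3=1 t=0,i=2
  .#.|.  b2=0 t=1,i=8
  ..#|#  b1=1 t=0,i=1
  ...|.  b0=0 t=0,i=0
  bits 10011010 = 154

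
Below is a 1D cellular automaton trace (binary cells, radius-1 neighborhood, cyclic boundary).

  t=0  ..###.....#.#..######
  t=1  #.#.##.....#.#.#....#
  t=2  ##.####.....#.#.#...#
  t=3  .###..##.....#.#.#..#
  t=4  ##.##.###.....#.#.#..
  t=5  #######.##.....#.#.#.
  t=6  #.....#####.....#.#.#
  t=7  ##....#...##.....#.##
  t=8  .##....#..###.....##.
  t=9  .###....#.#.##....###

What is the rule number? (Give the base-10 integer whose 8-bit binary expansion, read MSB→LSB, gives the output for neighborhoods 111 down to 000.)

  ###|.  b7=0 t=0,i=3
  ##.|#  b6=1 t=0,i=4
  #.#|#  b5=1 t=0,i=11
  #..|#  b4=1 t=0,i=0
  .##|#  b3=1 t=0,i=2
  .#.|.  b2=0 t=0,i=10
  ..#|.  b1=0 t=0,i=1
  ...|.  b0=0 t=0,i=6
  bits 01111000 = 120

120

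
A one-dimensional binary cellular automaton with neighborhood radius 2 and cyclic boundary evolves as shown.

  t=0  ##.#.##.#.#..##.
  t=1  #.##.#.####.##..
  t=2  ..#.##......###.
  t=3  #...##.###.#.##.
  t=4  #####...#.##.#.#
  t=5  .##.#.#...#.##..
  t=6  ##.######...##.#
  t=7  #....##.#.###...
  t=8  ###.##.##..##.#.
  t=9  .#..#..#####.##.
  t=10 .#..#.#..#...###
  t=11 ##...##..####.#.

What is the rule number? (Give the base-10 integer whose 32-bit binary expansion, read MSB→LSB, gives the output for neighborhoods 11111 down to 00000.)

2524665177

  ##### -> #   bit 31 = 1  t=4,i=1
  ####. -> .   bit 30 = 0  t=1,i=9
  ###.# -> .   bit 29 = 0  t=1,i=10
  ###.. -> #   bit 28 = 1  t=2,i=14
  ##.## -> .   bit 27 = 0  t=0,i=15
  ##.#. -> #   bit 26 = 1  t=0,i=2
  ##..# -> #   bit 25 = 1  t=1,i=14
  ##... -> .   bit 24 = 0  t=2,i=6
  #.### -> .   bit 23 = 0  t=1,i=7
  #.##. -> #   bit 22 = 1  t=0,i=0
  #.#.# -> #   bit 21 = 1  t=0,i=3
  #.#.. -> #   bit 20 = 1  t=0,i=10
  #..## -> #   bit 19 = 1  t=0,i=12
  #..#. -> .   bit 18 = 0  t=1,i=15
  #...# -> #   bit 17 = 1  t=2,i=0
  #.... -> #   bit 16 = 1  t=2,i=7
  .#### -> .   bit 15 = 0  t=1,i=8
  .###. -> #   bit 14 = 1  t=2,i=13
  .##.# -> .   bit 13 = 0  t=0,i=1
  .##.. -> #   bit 12 = 1  t=1,i=13
  .#.## -> .   bit 11 = 0  t=0,i=4
  .#.#. -> #   bit 10 = 1  t=0,i=9
  .#..# -> .   bit 9 = 0  t=0,i=11
  .#... -> #   bit 8 = 1  t=3,i=1
  ..### -> .   bit 7 = 0  t=2,i=12
  ..##. -> #   bit 6 = 1  t=0,i=13
  ..#.# -> .   bit 5 = 0  t=1,i=0
  ..#.. -> #   bit 4 = 1  t=7,i=0
  ...## -> #   bit 3 = 1  t=2,i=11
  ...#. -> .   bit 2 = 0  t=2,i=1
  ....# -> .   bit 1 = 0  t=2,i=10
  ..... -> #   bit 0 = 1  t=2,i=8
  bits 10010110011110110101010101011001 = 2524665177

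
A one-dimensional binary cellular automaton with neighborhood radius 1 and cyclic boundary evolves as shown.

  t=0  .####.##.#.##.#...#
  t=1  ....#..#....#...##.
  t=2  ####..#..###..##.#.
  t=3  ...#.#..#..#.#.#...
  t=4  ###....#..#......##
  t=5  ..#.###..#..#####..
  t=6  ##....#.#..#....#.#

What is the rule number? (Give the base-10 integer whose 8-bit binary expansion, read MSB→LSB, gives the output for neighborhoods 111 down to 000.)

67

  ###|.  b7=0 t=0,i=2
  ##.|#  b6=1 t=0,i=4
  #.#|.  b5=0 t=0,i=0
  #..|.  b4=0 t=0,i=15
  .##|.  b3=0 t=0,i=1
  .#.|.  b2=0 t=0,i=9
  ..#|#  b1=1 t=0,i=17
  ...|#  b0=1 t=0,i=16
  bits 01000011 = 67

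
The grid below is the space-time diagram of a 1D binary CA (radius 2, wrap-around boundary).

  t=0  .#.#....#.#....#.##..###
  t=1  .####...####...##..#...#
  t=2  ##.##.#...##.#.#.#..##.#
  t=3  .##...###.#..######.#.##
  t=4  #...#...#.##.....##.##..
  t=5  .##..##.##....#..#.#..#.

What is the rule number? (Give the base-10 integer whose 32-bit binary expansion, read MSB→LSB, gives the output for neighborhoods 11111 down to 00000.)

2058489697

  [31] ##### => .  t=3,i=15
  [30] ####. => #  t=1,i=3
  [29] ###.# => #  t=0,i=23
  [28] ###.. => #  t=1,i=4
  [27] ##.## => #  t=2,i=2
  [26] ##.#. => .  t=0,i=0
  [25] ##..# => #  t=0,i=19
  [24] ##... => .  t=1,i=5
  [23] #.### => #  t=1,i=1
  [22] #.##. => .  t=0,i=17
  [21] #.#.# => #  t=0,i=1
  [20] #.#.. => #  t=0,i=3
  [19] #..## => .  t=0,i=20
  [18] #..#. => .  t=1,i=18
  [17] #...# => #  t=1,i=6
  [16] #.... => .  t=0,i=5
  [15] .#### => .  t=1,i=2
  [14] .###. => .  t=0,i=22
  [13] .##.# => .  t=2,i=4
  [12] .##.. => .  t=0,i=18
  [11] .#.## => #  t=0,i=16
  [10] .#.#. => #  t=0,i=2
  [9] .#..# => #  t=2,i=18
  [8] .#... => #  t=0,i=4
  [7] ..### => .  t=0,i=21
  [6] ..##. => #  t=1,i=15
  [5] ..#.# => #  t=0,i=8
  [4] ..#.. => .  t=1,i=19
  [3] ...## => .  t=1,i=7
  [2] ...#. => .  t=0,i=7
  [1] ....# => .  t=0,i=6
  [0] ..... => #  t=4,i=14
  bits 01111010101100100000111101100001 = 2058489697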